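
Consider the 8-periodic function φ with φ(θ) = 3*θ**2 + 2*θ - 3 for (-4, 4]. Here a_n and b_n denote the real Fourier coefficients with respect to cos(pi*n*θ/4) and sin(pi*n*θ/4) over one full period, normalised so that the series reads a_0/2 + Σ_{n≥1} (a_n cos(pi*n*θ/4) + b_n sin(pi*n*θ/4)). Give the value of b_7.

16/(7*pi)

b_7 = 1/4 ∫_{-4}^{4} φ(θ) sin(7*pi*θ/4) dθ.
Integrating by parts twice (tabular method), an antiderivative of (3*θ**2 + 2*θ - 3) sin(7*pi*θ/4) is -12*θ**2*cos(7*pi*θ/4)/(7*pi) + 96*θ*sin(7*pi*θ/4)/(49*pi**2) - 8*θ*cos(7*pi*θ/4)/(7*pi) + 32*sin(7*pi*θ/4)/(49*pi**2) + 384*cos(7*pi*θ/4)/(343*pi**3) + 12*cos(7*pi*θ/4)/(7*pi); evaluating from -4 to 4: ∫_{-4}^{4} (3*θ**2 + 2*θ - 3) sin(7*pi*θ/4) dθ = (4*(-96 + 2597*pi**2)/(343*pi**3)) - (4*(-96 + 1813*pi**2)/(343*pi**3)) = 64/(7*pi).
Hence b_7 = (1/4)·(64/(7*pi)) = 16/(7*pi).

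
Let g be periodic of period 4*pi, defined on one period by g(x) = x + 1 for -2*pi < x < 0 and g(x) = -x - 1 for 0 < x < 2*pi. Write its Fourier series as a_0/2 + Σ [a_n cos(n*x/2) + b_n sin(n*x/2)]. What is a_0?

a_0 = (1/(2*pi)) ∫_{-2*pi}^{2*pi} g(x) dx = (1/(2*pi)) · (-4*pi**2) = -2*pi.

-2*pi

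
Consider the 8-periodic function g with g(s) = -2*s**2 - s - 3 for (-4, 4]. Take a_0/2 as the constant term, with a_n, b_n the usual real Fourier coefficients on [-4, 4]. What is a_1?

a_1 = 1/4 ∫_{-4}^{4} g(s) cos(pi*s/4) ds.
Integrating by parts twice (tabular method), an antiderivative of (-2*s**2 - s - 3) cos(pi*s/4) is -8*s**2*sin(pi*s/4)/pi - 4*s*sin(pi*s/4)/pi - 64*s*cos(pi*s/4)/pi**2 - 12*sin(pi*s/4)/pi + 256*sin(pi*s/4)/pi**3 - 16*cos(pi*s/4)/pi**2; evaluating from -4 to 4: ∫_{-4}^{4} (-2*s**2 - s - 3) cos(pi*s/4) ds = (272/pi**2) - (-240/pi**2) = 512/pi**2.
Hence a_1 = (1/4)·(512/pi**2) = 128/pi**2.

128/pi**2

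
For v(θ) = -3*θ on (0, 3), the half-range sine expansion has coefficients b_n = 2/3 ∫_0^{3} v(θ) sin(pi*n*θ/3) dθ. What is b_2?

b_2 = 2/3 ∫_0^{3} (-3*θ) sin(2*pi*θ/3) dθ.
Integrating by parts (boundary term plus one more integral), an antiderivative of (-3*θ) sin(2*pi*θ/3) is 9*θ*cos(2*pi*θ/3)/(2*pi) - 27*sin(2*pi*θ/3)/(4*pi**2); evaluating from 0 to 3: ∫_{0}^{3} (-3*θ) sin(2*pi*θ/3) dθ = (27/(2*pi)) - (0) = 27/(2*pi).
Hence b_2 = (2/3)·(27/(2*pi)) = 9/pi.

9/pi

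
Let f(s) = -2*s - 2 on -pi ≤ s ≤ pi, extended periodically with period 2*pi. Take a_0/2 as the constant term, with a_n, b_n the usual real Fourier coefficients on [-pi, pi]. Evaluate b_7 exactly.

b_7 = 1/pi ∫_{-pi}^{pi} f(s) sin(7*s) ds.
Integrating by parts (boundary term plus one more integral), an antiderivative of (-2*s - 2) sin(7*s) is 2*s*cos(7*s)/7 - 2*sin(7*s)/49 + 2*cos(7*s)/7; evaluating from -pi to pi: ∫_{-pi}^{pi} (-2*s - 2) sin(7*s) ds = (-2*pi/7 - 2/7) - (-2/7 + 2*pi/7) = -4*pi/7.
Hence b_7 = (1/pi)·(-4*pi/7) = -4/7.

-4/7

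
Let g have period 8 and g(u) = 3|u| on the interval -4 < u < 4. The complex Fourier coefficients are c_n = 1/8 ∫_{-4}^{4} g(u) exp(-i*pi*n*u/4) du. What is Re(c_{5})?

-24/(25*pi**2)

Since g is real-valued, Re(c_{5}) = 1/8 ∫_{-4}^{4} g(u) cos(5*pi*u/4) du = a_{5}/2.
g is even and cos(5*pi*u/4) is even, so the integrand is even: ∫_{-4}^{4} g(u) cos(5*pi*u/4) du = 2∫_0^{4} g(u) cos(5*pi*u/4) du.
Integrating by parts (boundary term plus one more integral), an antiderivative of (3*u) cos(5*pi*u/4) is 12*u*sin(5*pi*u/4)/(5*pi) + 48*cos(5*pi*u/4)/(25*pi**2); evaluating from 0 to 4: ∫_{0}^{4} (3*u) cos(5*pi*u/4) du = (-48/(25*pi**2)) - (48/(25*pi**2)) = -96/(25*pi**2).
So ∫_{-4}^{4} g(u) cos(5*pi*u/4) du = -192/(25*pi**2).
Hence Re(c_{5}) = (1/8)·(-192/(25*pi**2)) = -24/(25*pi**2).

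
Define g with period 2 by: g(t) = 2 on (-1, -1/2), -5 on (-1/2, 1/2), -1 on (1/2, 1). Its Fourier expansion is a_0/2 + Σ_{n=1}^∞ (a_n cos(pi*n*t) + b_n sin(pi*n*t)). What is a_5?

a_5 = ∫_{-1}^{1} g(t) cos(5*pi*t) dt.
Split the integral at the breakpoints.
Directly, an antiderivative of (2) cos(5*pi*t) is 2*sin(5*pi*t)/(5*pi); evaluating from -1 to -1/2: ∫_{-1}^{-1/2} (2) cos(5*pi*t) dt = (-2/(5*pi)) - (0) = -2/(5*pi).
Directly, an antiderivative of (-5) cos(5*pi*t) is -sin(5*pi*t)/pi; evaluating from -1/2 to 1/2: ∫_{-1/2}^{1/2} (-5) cos(5*pi*t) dt = (-1/pi) - (1/pi) = -2/pi.
Directly, an antiderivative of (-1) cos(5*pi*t) is -sin(5*pi*t)/(5*pi); evaluating from 1/2 to 1: ∫_{1/2}^{1} (-1) cos(5*pi*t) dt = (0) - (-1/(5*pi)) = 1/(5*pi).
Summing the pieces gives a_5 = -11/(5*pi).

-11/(5*pi)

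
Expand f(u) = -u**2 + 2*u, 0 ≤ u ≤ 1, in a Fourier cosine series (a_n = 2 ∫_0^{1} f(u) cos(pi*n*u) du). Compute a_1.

-4/pi**2

a_1 = 2 ∫_0^{1} (-u**2 + 2*u) cos(pi*u) du.
Integrating by parts twice (tabular method), an antiderivative of (-u**2 + 2*u) cos(pi*u) is -u**2*sin(pi*u)/pi + 2*u*sin(pi*u)/pi - 2*u*cos(pi*u)/pi**2 + 2*sin(pi*u)/pi**3 + 2*cos(pi*u)/pi**2; evaluating from 0 to 1: ∫_{0}^{1} (-u**2 + 2*u) cos(pi*u) du = (0) - (2/pi**2) = -2/pi**2.
Hence a_1 = 2·(-2/pi**2) = -4/pi**2.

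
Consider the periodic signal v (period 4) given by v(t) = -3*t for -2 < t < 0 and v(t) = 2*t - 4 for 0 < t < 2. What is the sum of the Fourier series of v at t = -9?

3

t = -9 differs from t = -1 by -2 full period(s), and the series is 4-periodic.
v is continuous at t = -1 with value 3, so the series converges to 3 there.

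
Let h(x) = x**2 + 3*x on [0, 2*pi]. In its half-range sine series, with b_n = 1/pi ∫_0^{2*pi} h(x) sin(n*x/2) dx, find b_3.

-32/(27*pi) + 4 + 8*pi/3

b_3 = 1/pi ∫_0^{2*pi} (x**2 + 3*x) sin(3*x/2) dx.
Integrating by parts twice (tabular method), an antiderivative of (x**2 + 3*x) sin(3*x/2) is -2*x**2*cos(3*x/2)/3 + 8*x*sin(3*x/2)/9 - 2*x*cos(3*x/2) + 4*sin(3*x/2)/3 + 16*cos(3*x/2)/27; evaluating from 0 to 2*pi: ∫_{0}^{2*pi} (x**2 + 3*x) sin(3*x/2) dx = (-16/27 + 4*pi + 8*pi**2/3) - (16/27) = -32/27 + 4*pi + 8*pi**2/3.
Hence b_3 = (1/pi)·(-32/27 + 4*pi + 8*pi**2/3) = -32/(27*pi) + 4 + 8*pi/3.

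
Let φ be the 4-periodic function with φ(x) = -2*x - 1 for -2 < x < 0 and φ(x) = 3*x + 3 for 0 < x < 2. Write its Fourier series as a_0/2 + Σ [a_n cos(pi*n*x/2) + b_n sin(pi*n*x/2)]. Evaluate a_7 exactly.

-20/(49*pi**2)

a_7 = 1/2 ∫_{-2}^{2} φ(x) cos(7*pi*x/2) dx.
Split the integral at the breakpoints.
Integrating by parts (boundary term plus one more integral), an antiderivative of (-2*x - 1) cos(7*pi*x/2) is -4*x*sin(7*pi*x/2)/(7*pi) - 2*sin(7*pi*x/2)/(7*pi) - 8*cos(7*pi*x/2)/(49*pi**2); evaluating from -2 to 0: ∫_{-2}^{0} (-2*x - 1) cos(7*pi*x/2) dx = (-8/(49*pi**2)) - (8/(49*pi**2)) = -16/(49*pi**2).
Integrating by parts (boundary term plus one more integral), an antiderivative of (3*x + 3) cos(7*pi*x/2) is 6*x*sin(7*pi*x/2)/(7*pi) + 6*sin(7*pi*x/2)/(7*pi) + 12*cos(7*pi*x/2)/(49*pi**2); evaluating from 0 to 2: ∫_{0}^{2} (3*x + 3) cos(7*pi*x/2) dx = (-12/(49*pi**2)) - (12/(49*pi**2)) = -24/(49*pi**2).
Summing the pieces and multiplying by (1/2) gives a_7 = -20/(49*pi**2).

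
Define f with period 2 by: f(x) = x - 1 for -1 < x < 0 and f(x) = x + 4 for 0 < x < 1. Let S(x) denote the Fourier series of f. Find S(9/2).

x = 9/2 differs from x = 1/2 by 2 full period(s), and the series is 2-periodic.
f is continuous at x = 1/2 with value 9/2, so the series converges to 9/2 there.

9/2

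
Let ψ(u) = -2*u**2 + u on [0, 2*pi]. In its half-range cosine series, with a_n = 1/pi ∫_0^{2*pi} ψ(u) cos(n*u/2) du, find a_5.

a_5 = 1/pi ∫_0^{2*pi} (-2*u**2 + u) cos(5*u/2) du.
Integrating by parts twice (tabular method), an antiderivative of (-2*u**2 + u) cos(5*u/2) is -4*u**2*sin(5*u/2)/5 + 2*u*sin(5*u/2)/5 - 16*u*cos(5*u/2)/25 + 32*sin(5*u/2)/125 + 4*cos(5*u/2)/25; evaluating from 0 to 2*pi: ∫_{0}^{2*pi} (-2*u**2 + u) cos(5*u/2) du = (-4/25 + 32*pi/25) - (4/25) = -8/25 + 32*pi/25.
Hence a_5 = (1/pi)·(-8/25 + 32*pi/25) = 8*(-1 + 4*pi)/(25*pi).

8*(-1 + 4*pi)/(25*pi)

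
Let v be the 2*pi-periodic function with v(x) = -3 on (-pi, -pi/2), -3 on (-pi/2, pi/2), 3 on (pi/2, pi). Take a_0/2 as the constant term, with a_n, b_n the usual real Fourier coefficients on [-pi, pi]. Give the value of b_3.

b_3 = 1/pi ∫_{-pi}^{pi} v(x) sin(3*x) dx.
Split the integral at the breakpoints.
Directly, an antiderivative of (-3) sin(3*x) is cos(3*x); evaluating from -pi to -pi/2: ∫_{-pi}^{-pi/2} (-3) sin(3*x) dx = (0) - (-1) = 1.
Directly, an antiderivative of (-3) sin(3*x) is cos(3*x); evaluating from -pi/2 to pi/2: ∫_{-pi/2}^{pi/2} (-3) sin(3*x) dx = (0) - (0) = 0.
Directly, an antiderivative of (3) sin(3*x) is -cos(3*x); evaluating from pi/2 to pi: ∫_{pi/2}^{pi} (3) sin(3*x) dx = (1) - (0) = 1.
Summing the pieces and multiplying by (1/pi) gives b_3 = 2/pi.

2/pi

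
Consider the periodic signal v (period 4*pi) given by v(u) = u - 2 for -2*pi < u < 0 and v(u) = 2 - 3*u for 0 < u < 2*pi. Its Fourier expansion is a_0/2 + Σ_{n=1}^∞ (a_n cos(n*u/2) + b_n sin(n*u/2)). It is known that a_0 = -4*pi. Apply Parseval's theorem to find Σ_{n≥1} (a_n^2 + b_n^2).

-8*pi + 8 + 16*pi**2/3

Parseval: a_0^2/2 + Σ_{n≥1} (a_n^2+b_n^2) = (1/(2*pi)) ∫_{-2*pi}^{2*pi} v(u)^2 du = -8*pi + 8 + 40*pi**2/3.
Subtract a_0^2/2 = 8*pi**2: Σ (a_n^2+b_n^2) = -8*pi + 8 + 16*pi**2/3.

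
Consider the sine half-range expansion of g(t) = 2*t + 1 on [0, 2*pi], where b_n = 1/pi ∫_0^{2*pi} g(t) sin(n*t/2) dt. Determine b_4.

b_4 = 1/pi ∫_0^{2*pi} (2*t + 1) sin(2*t) dt.
Integrating by parts (boundary term plus one more integral), an antiderivative of (2*t + 1) sin(2*t) is -t*cos(2*t) + sin(2*t)/2 - cos(2*t)/2; evaluating from 0 to 2*pi: ∫_{0}^{2*pi} (2*t + 1) sin(2*t) dt = (-2*pi - 1/2) - (-1/2) = -2*pi.
Hence b_4 = (1/pi)·(-2*pi) = -2.

-2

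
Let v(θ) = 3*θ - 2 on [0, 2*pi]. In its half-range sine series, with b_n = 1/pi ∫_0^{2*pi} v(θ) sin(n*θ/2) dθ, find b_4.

b_4 = 1/pi ∫_0^{2*pi} (3*θ - 2) sin(2*θ) dθ.
Integrating by parts (boundary term plus one more integral), an antiderivative of (3*θ - 2) sin(2*θ) is -3*θ*cos(2*θ)/2 + 3*sin(2*θ)/4 + cos(2*θ); evaluating from 0 to 2*pi: ∫_{0}^{2*pi} (3*θ - 2) sin(2*θ) dθ = (1 - 3*pi) - (1) = -3*pi.
Hence b_4 = (1/pi)·(-3*pi) = -3.

-3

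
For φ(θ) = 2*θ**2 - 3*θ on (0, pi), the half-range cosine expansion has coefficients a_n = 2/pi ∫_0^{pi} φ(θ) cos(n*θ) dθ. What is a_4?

a_4 = 2/pi ∫_0^{pi} (2*θ**2 - 3*θ) cos(4*θ) dθ.
Integrating by parts twice (tabular method), an antiderivative of (2*θ**2 - 3*θ) cos(4*θ) is θ**2*sin(4*θ)/2 - 3*θ*sin(4*θ)/4 + θ*cos(4*θ)/4 - sin(4*θ)/16 - 3*cos(4*θ)/16; evaluating from 0 to pi: ∫_{0}^{pi} (2*θ**2 - 3*θ) cos(4*θ) dθ = (-3/16 + pi/4) - (-3/16) = pi/4.
Hence a_4 = (2/pi)·(pi/4) = 1/2.

1/2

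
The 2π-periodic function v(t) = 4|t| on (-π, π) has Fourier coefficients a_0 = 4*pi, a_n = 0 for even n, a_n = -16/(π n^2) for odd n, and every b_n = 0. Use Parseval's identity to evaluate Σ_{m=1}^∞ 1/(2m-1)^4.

Parseval: a_0^2/2 + Σ a_n^2 = (1/π) ∫_{-π}^{π} v(t)^2 dt = 32*pi**2/3.
Subtract a_0^2/2 = 8*pi**2: Σ a_n^2 = 8*pi**2/3.
Only odd n contribute, with a_n^2 = 256/(π^2 n^4), so Σ_{m≥1} 1/(2m-1)^4 = π^2·(8*pi**2/3)/256 = pi**4/96.

pi**4/96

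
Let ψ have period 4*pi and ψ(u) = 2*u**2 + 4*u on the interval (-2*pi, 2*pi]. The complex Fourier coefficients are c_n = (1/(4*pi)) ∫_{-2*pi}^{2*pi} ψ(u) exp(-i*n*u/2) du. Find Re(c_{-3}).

-16/9

Since ψ is real-valued, Re(c_{-3}) = (1/(4*pi)) ∫_{-2*pi}^{2*pi} ψ(u) cos(-3*u/2) du = a_{3}/2.
Integrating by parts twice (tabular method), an antiderivative of (2*u**2 + 4*u) cos(-3*u/2) is 4*u**2*sin(3*u/2)/3 + 8*u*sin(3*u/2)/3 + 16*u*cos(3*u/2)/9 - 32*sin(3*u/2)/27 + 16*cos(3*u/2)/9; evaluating from -2*pi to 2*pi: ∫_{-2*pi}^{2*pi} (2*u**2 + 4*u) cos(-3*u/2) du = (-32*pi/9 - 16/9) - (-16/9 + 32*pi/9) = -64*pi/9.
Hence Re(c_{-3}) = (1/(4*pi))·(-64*pi/9) = -16/9.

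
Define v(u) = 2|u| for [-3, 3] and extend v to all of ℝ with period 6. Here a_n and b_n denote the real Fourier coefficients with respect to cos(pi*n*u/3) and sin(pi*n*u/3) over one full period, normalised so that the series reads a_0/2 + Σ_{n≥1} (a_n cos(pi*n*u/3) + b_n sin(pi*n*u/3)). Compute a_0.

6

a_0 = 1/3 ∫_{-3}^{3} v(u) du = 1/3 · (18) = 6.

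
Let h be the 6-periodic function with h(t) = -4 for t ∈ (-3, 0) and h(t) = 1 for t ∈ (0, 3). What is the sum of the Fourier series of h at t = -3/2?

h is continuous at t = -3/2 with value -4, so the series converges to -4 there.

-4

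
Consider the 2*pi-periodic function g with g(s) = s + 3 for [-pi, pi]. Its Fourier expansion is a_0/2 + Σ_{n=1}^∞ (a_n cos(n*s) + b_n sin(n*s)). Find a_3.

a_3 = 1/pi ∫_{-pi}^{pi} g(s) cos(3*s) ds.
Integrating by parts (boundary term plus one more integral), an antiderivative of (s + 3) cos(3*s) is s*sin(3*s)/3 + sin(3*s) + cos(3*s)/9; evaluating from -pi to pi: ∫_{-pi}^{pi} (s + 3) cos(3*s) ds = (-1/9) - (-1/9) = 0.
Hence a_3 = (1/pi)·(0) = 0.

0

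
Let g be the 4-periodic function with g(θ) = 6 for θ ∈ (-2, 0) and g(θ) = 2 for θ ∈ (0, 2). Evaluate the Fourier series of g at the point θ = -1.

g is continuous at θ = -1 with value 6, so the series converges to 6 there.

6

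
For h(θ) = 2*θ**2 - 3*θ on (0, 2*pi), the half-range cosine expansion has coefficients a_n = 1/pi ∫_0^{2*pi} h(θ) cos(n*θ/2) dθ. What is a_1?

-32 + 24/pi

a_1 = 1/pi ∫_0^{2*pi} (2*θ**2 - 3*θ) cos(θ/2) dθ.
Integrating by parts twice (tabular method), an antiderivative of (2*θ**2 - 3*θ) cos(θ/2) is 4*θ**2*sin(θ/2) - 6*θ*sin(θ/2) + 16*θ*cos(θ/2) - 32*sin(θ/2) - 12*cos(θ/2); evaluating from 0 to 2*pi: ∫_{0}^{2*pi} (2*θ**2 - 3*θ) cos(θ/2) dθ = (12 - 32*pi) - (-12) = 24 - 32*pi.
Hence a_1 = (1/pi)·(24 - 32*pi) = -32 + 24/pi.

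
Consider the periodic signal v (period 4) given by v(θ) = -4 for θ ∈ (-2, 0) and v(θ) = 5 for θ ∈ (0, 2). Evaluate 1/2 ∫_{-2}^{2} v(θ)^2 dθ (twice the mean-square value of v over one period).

41

1/2 ∫_{-2}^{2} v(θ)^2 dθ = 1/2 · (82) = 41.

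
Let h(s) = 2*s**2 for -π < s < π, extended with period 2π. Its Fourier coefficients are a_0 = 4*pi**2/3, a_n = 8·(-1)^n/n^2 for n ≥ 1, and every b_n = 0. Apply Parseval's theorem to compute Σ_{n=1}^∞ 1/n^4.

Parseval: a_0^2/2 + Σ a_n^2 = (1/π) ∫_{-π}^{π} h(s)^2 ds = 8*pi**4/5.
Subtract a_0^2/2 = 8*pi**4/9: Σ a_n^2 = 32*pi**4/45.
Since a_n^2 = 64/n^4, Σ 1/n^4 = pi**4/90.

pi**4/90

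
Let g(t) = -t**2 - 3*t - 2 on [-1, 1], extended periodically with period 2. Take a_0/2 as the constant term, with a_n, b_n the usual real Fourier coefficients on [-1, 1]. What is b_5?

-6/(5*pi)

b_5 = ∫_{-1}^{1} g(t) sin(5*pi*t) dt.
Integrating by parts twice (tabular method), an antiderivative of (-t**2 - 3*t - 2) sin(5*pi*t) is t**2*cos(5*pi*t)/(5*pi) - 2*t*sin(5*pi*t)/(25*pi**2) + 3*t*cos(5*pi*t)/(5*pi) - 3*sin(5*pi*t)/(25*pi**2) - 2*cos(5*pi*t)/(125*pi**3) + 2*cos(5*pi*t)/(5*pi); evaluating from -1 to 1: ∫_{-1}^{1} (-t**2 - 3*t - 2) sin(5*pi*t) dt = (2*(1 - 75*pi**2)/(125*pi**3)) - (2/(125*pi**3)) = -6/(5*pi).
Hence b_5 = -6/(5*pi).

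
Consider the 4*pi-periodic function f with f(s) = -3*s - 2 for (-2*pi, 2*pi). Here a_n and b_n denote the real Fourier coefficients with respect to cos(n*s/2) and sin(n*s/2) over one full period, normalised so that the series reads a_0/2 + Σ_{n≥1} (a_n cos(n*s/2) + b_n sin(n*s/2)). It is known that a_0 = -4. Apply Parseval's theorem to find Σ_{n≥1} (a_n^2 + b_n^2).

Parseval: a_0^2/2 + Σ_{n≥1} (a_n^2+b_n^2) = (1/(2*pi)) ∫_{-2*pi}^{2*pi} f(s)^2 ds = 8 + 24*pi**2.
Subtract a_0^2/2 = 8: Σ (a_n^2+b_n^2) = 24*pi**2.

24*pi**2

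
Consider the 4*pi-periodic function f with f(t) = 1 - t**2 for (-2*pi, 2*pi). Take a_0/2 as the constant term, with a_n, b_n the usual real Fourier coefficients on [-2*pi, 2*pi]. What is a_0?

a_0 = (1/(2*pi)) ∫_{-2*pi}^{2*pi} f(t) dt = (1/(2*pi)) · (-16*pi**3/3 + 4*pi) = 2 - 8*pi**2/3.

2 - 8*pi**2/3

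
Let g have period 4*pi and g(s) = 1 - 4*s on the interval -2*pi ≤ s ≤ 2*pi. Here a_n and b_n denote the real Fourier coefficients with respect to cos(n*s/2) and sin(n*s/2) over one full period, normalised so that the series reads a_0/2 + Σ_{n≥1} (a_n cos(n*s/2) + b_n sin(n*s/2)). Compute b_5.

b_5 = (1/(2*pi)) ∫_{-2*pi}^{2*pi} g(s) sin(5*s/2) ds.
Integrating by parts (boundary term plus one more integral), an antiderivative of (1 - 4*s) sin(5*s/2) is 8*s*cos(5*s/2)/5 - 16*sin(5*s/2)/25 - 2*cos(5*s/2)/5; evaluating from -2*pi to 2*pi: ∫_{-2*pi}^{2*pi} (1 - 4*s) sin(5*s/2) ds = (2/5 - 16*pi/5) - (2/5 + 16*pi/5) = -32*pi/5.
Hence b_5 = (1/(2*pi))·(-32*pi/5) = -16/5.

-16/5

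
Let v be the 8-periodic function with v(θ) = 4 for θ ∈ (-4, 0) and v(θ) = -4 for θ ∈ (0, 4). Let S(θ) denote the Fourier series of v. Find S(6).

4

θ = 6 differs from θ = -2 by 1 full period(s), and the series is 8-periodic.
v is continuous at θ = -2 with value 4, so the series converges to 4 there.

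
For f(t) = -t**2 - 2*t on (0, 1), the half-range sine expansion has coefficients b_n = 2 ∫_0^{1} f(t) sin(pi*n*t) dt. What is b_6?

1/pi

b_6 = 2 ∫_0^{1} (-t**2 - 2*t) sin(6*pi*t) dt.
Integrating by parts twice (tabular method), an antiderivative of (-t**2 - 2*t) sin(6*pi*t) is t**2*cos(6*pi*t)/(6*pi) - t*sin(6*pi*t)/(18*pi**2) + t*cos(6*pi*t)/(3*pi) - sin(6*pi*t)/(18*pi**2) - cos(6*pi*t)/(108*pi**3); evaluating from 0 to 1: ∫_{0}^{1} (-t**2 - 2*t) sin(6*pi*t) dt = ((-1 + 54*pi**2)/(108*pi**3)) - (-1/(108*pi**3)) = 1/(2*pi).
Hence b_6 = 2·(1/(2*pi)) = 1/pi.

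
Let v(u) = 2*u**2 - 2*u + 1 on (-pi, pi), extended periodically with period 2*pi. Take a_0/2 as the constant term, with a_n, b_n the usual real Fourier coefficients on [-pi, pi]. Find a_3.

-8/9

a_3 = 1/pi ∫_{-pi}^{pi} v(u) cos(3*u) du.
Integrating by parts twice (tabular method), an antiderivative of (2*u**2 - 2*u + 1) cos(3*u) is 2*u**2*sin(3*u)/3 - 2*u*sin(3*u)/3 + 4*u*cos(3*u)/9 + 5*sin(3*u)/27 - 2*cos(3*u)/9; evaluating from -pi to pi: ∫_{-pi}^{pi} (2*u**2 - 2*u + 1) cos(3*u) du = (2/9 - 4*pi/9) - (2/9 + 4*pi/9) = -8*pi/9.
Hence a_3 = (1/pi)·(-8*pi/9) = -8/9.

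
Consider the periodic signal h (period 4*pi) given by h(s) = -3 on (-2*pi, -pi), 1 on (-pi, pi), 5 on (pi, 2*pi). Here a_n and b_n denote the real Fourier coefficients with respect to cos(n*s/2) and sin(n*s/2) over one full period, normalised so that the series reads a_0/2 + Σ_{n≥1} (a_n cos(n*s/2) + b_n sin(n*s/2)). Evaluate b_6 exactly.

b_6 = (1/(2*pi)) ∫_{-2*pi}^{2*pi} h(s) sin(3*s) ds.
Split the integral at the breakpoints.
Directly, an antiderivative of (-3) sin(3*s) is cos(3*s); evaluating from -2*pi to -pi: ∫_{-2*pi}^{-pi} (-3) sin(3*s) ds = (-1) - (1) = -2.
Directly, an antiderivative of (1) sin(3*s) is -cos(3*s)/3; evaluating from -pi to pi: ∫_{-pi}^{pi} (1) sin(3*s) ds = (1/3) - (1/3) = 0.
Directly, an antiderivative of (5) sin(3*s) is -5*cos(3*s)/3; evaluating from pi to 2*pi: ∫_{pi}^{2*pi} (5) sin(3*s) ds = (-5/3) - (5/3) = -10/3.
Summing the pieces and multiplying by (1/(2*pi)) gives b_6 = -8/(3*pi).

-8/(3*pi)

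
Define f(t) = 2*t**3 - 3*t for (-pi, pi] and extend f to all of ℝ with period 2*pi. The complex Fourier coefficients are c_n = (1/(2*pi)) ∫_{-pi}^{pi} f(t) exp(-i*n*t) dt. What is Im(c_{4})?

Since f is real-valued, Im(c_{4}) = -(1/(2*pi)) ∫_{-pi}^{pi} f(t) sin(4*t) dt = -b_{4}/2.
f is odd and sin(4*t) is odd, so the integrand is even: ∫_{-pi}^{pi} f(t) sin(4*t) dt = 2∫_0^{pi} f(t) sin(4*t) dt.
Integrating by parts three times (tabular method), an antiderivative of (2*t**3 - 3*t) sin(4*t) is -t**3*cos(4*t)/2 + 3*t**2*sin(4*t)/8 + 15*t*cos(4*t)/16 - 15*sin(4*t)/64; evaluating from 0 to pi: ∫_{0}^{pi} (2*t**3 - 3*t) sin(4*t) dt = (pi*(15 - 8*pi**2)/16) - (0) = pi*(15 - 8*pi**2)/16.
So ∫_{-pi}^{pi} f(t) sin(4*t) dt = pi*(15/8 - pi**2).
Hence Im(c_{4}) = (-1/(2*pi))·(pi*(15/8 - pi**2)) = -15/16 + pi**2/2.

-15/16 + pi**2/2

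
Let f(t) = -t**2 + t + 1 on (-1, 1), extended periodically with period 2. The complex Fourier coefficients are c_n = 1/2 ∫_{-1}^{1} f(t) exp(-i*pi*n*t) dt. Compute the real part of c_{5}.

Since f is real-valued, Re(c_{5}) = 1/2 ∫_{-1}^{1} f(t) cos(5*pi*t) dt = a_{5}/2.
Integrating by parts twice (tabular method), an antiderivative of (-t**2 + t + 1) cos(5*pi*t) is -t**2*sin(5*pi*t)/(5*pi) + t*sin(5*pi*t)/(5*pi) - 2*t*cos(5*pi*t)/(25*pi**2) + 2*sin(5*pi*t)/(125*pi**3) + sin(5*pi*t)/(5*pi) + cos(5*pi*t)/(25*pi**2); evaluating from -1 to 1: ∫_{-1}^{1} (-t**2 + t + 1) cos(5*pi*t) dt = (1/(25*pi**2)) - (-3/(25*pi**2)) = 4/(25*pi**2).
Hence Re(c_{5}) = (1/2)·(4/(25*pi**2)) = 2/(25*pi**2).

2/(25*pi**2)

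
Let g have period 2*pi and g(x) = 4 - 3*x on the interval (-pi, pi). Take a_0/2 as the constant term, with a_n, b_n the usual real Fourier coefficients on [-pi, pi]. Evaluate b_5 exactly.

b_5 = 1/pi ∫_{-pi}^{pi} g(x) sin(5*x) dx.
Integrating by parts (boundary term plus one more integral), an antiderivative of (4 - 3*x) sin(5*x) is 3*x*cos(5*x)/5 - 3*sin(5*x)/25 - 4*cos(5*x)/5; evaluating from -pi to pi: ∫_{-pi}^{pi} (4 - 3*x) sin(5*x) dx = (4/5 - 3*pi/5) - (4/5 + 3*pi/5) = -6*pi/5.
Hence b_5 = (1/pi)·(-6*pi/5) = -6/5.

-6/5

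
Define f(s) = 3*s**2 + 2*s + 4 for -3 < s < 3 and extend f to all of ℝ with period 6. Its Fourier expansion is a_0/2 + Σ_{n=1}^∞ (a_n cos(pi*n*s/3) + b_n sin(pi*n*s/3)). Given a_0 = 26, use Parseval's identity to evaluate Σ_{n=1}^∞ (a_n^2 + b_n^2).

Parseval: a_0^2/2 + Σ_{n≥1} (a_n^2+b_n^2) = 1/3 ∫_{-3}^{3} f(s)^2 ds = 2458/5.
Subtract a_0^2/2 = 338: Σ (a_n^2+b_n^2) = 768/5.

768/5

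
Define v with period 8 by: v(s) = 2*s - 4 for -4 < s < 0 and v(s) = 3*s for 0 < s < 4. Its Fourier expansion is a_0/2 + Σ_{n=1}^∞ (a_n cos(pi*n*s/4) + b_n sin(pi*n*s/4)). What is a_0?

-2

a_0 = 1/4 ∫_{-4}^{4} v(s) ds = 1/4 · (-8) = -2.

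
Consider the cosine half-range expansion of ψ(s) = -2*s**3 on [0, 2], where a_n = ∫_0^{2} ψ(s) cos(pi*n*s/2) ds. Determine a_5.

96*(-4 + 25*pi**2)/(625*pi**4)

a_5 = ∫_0^{2} (-2*s**3) cos(5*pi*s/2) ds.
Integrating by parts three times (tabular method), an antiderivative of (-2*s**3) cos(5*pi*s/2) is -4*s**3*sin(5*pi*s/2)/(5*pi) - 24*s**2*cos(5*pi*s/2)/(25*pi**2) + 96*s*sin(5*pi*s/2)/(125*pi**3) + 192*cos(5*pi*s/2)/(625*pi**4); evaluating from 0 to 2: ∫_{0}^{2} (-2*s**3) cos(5*pi*s/2) ds = (96*(-2 + 25*pi**2)/(625*pi**4)) - (192/(625*pi**4)) = 96*(-4 + 25*pi**2)/(625*pi**4).
Hence a_5 = 96*(-4 + 25*pi**2)/(625*pi**4).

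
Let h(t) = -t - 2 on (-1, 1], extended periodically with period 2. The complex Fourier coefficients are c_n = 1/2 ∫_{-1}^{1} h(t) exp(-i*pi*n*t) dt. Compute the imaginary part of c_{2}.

Since h is real-valued, Im(c_{2}) = -1/2 ∫_{-1}^{1} h(t) sin(2*pi*t) dt = -b_{2}/2.
Integrating by parts (boundary term plus one more integral), an antiderivative of (-t - 2) sin(2*pi*t) is t*cos(2*pi*t)/(2*pi) - sin(2*pi*t)/(4*pi**2) + cos(2*pi*t)/pi; evaluating from -1 to 1: ∫_{-1}^{1} (-t - 2) sin(2*pi*t) dt = (3/(2*pi)) - (1/(2*pi)) = 1/pi.
Hence Im(c_{2}) = (-1/2)·(1/pi) = -1/(2*pi).

-1/(2*pi)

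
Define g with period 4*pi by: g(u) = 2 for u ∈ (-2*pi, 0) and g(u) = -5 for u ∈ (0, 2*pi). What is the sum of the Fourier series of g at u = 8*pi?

-3/2

u = 8*pi differs from u = 0 by 2 full period(s), and the series is 4*pi-periodic.
At u = 0 the one-sided limits are g(0^-) = 2 and g(0^+) = -5.
By Dirichlet's theorem the series converges to their average, [(2) + (-5)]/2 = -3/2.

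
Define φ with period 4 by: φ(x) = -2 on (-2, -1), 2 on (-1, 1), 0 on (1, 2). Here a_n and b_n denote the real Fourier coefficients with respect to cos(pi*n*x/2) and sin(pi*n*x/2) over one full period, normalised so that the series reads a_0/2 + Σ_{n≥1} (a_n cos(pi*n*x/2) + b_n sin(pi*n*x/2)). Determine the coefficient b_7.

2/(7*pi)

b_7 = 1/2 ∫_{-2}^{2} φ(x) sin(7*pi*x/2) dx.
Split the integral at the breakpoints.
Directly, an antiderivative of (-2) sin(7*pi*x/2) is 4*cos(7*pi*x/2)/(7*pi); evaluating from -2 to -1: ∫_{-2}^{-1} (-2) sin(7*pi*x/2) dx = (0) - (-4/(7*pi)) = 4/(7*pi).
Directly, an antiderivative of (2) sin(7*pi*x/2) is -4*cos(7*pi*x/2)/(7*pi); evaluating from -1 to 1: ∫_{-1}^{1} (2) sin(7*pi*x/2) dx = (0) - (0) = 0.
∫_{1}^{2} (0) sin(7*pi*x/2) dx = 0.
Summing the pieces and multiplying by (1/2) gives b_7 = 2/(7*pi).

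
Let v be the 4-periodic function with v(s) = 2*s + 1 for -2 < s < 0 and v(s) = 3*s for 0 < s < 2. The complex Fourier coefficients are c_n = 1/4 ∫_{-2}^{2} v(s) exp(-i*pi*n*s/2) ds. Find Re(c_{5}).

Since v is real-valued, Re(c_{5}) = 1/4 ∫_{-2}^{2} v(s) cos(5*pi*s/2) ds = a_{5}/2.
Split the integral at the breakpoints.
Integrating by parts (boundary term plus one more integral), an antiderivative of (2*s + 1) cos(5*pi*s/2) is 4*s*sin(5*pi*s/2)/(5*pi) + 2*sin(5*pi*s/2)/(5*pi) + 8*cos(5*pi*s/2)/(25*pi**2); evaluating from -2 to 0: ∫_{-2}^{0} (2*s + 1) cos(5*pi*s/2) ds = (8/(25*pi**2)) - (-8/(25*pi**2)) = 16/(25*pi**2).
Integrating by parts (boundary term plus one more integral), an antiderivative of (3*s) cos(5*pi*s/2) is 6*s*sin(5*pi*s/2)/(5*pi) + 12*cos(5*pi*s/2)/(25*pi**2); evaluating from 0 to 2: ∫_{0}^{2} (3*s) cos(5*pi*s/2) ds = (-12/(25*pi**2)) - (12/(25*pi**2)) = -24/(25*pi**2).
So ∫_{-2}^{2} v(s) cos(5*pi*s/2) ds = -8/(25*pi**2).
Hence Re(c_{5}) = (1/4)·(-8/(25*pi**2)) = -2/(25*pi**2).

-2/(25*pi**2)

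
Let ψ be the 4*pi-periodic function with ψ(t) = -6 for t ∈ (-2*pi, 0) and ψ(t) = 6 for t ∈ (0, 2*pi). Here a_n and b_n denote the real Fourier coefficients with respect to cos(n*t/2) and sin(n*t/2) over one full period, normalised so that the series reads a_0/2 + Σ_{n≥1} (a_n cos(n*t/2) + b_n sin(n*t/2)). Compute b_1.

b_1 = (1/(2*pi)) ∫_{-2*pi}^{2*pi} ψ(t) sin(t/2) dt.
ψ is odd and sin(t/2) is odd, so the integrand is even and b_1 = 1/pi ∫_0^{2*pi} ψ(t) sin(t/2) dt.
Directly, an antiderivative of (6) sin(t/2) is -12*cos(t/2); evaluating from 0 to 2*pi: ∫_{0}^{2*pi} (6) sin(t/2) dt = (12) - (-12) = 24.
Hence b_1 = (1/pi)·(24) = 24/pi.

24/pi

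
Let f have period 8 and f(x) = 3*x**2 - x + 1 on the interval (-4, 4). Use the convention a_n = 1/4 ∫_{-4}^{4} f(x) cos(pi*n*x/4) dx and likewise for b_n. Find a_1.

a_1 = 1/4 ∫_{-4}^{4} f(x) cos(pi*x/4) dx.
Integrating by parts twice (tabular method), an antiderivative of (3*x**2 - x + 1) cos(pi*x/4) is 12*x**2*sin(pi*x/4)/pi - 4*x*sin(pi*x/4)/pi + 96*x*cos(pi*x/4)/pi**2 - 384*sin(pi*x/4)/pi**3 + 4*sin(pi*x/4)/pi - 16*cos(pi*x/4)/pi**2; evaluating from -4 to 4: ∫_{-4}^{4} (3*x**2 - x + 1) cos(pi*x/4) dx = (-368/pi**2) - (400/pi**2) = -768/pi**2.
Hence a_1 = (1/4)·(-768/pi**2) = -192/pi**2.

-192/pi**2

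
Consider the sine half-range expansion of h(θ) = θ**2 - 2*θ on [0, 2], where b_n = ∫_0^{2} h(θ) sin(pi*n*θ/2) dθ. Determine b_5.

-32/(125*pi**3)

b_5 = ∫_0^{2} (θ**2 - 2*θ) sin(5*pi*θ/2) dθ.
Integrating by parts twice (tabular method), an antiderivative of (θ**2 - 2*θ) sin(5*pi*θ/2) is -2*θ**2*cos(5*pi*θ/2)/(5*pi) + 8*θ*sin(5*pi*θ/2)/(25*pi**2) + 4*θ*cos(5*pi*θ/2)/(5*pi) - 8*sin(5*pi*θ/2)/(25*pi**2) + 16*cos(5*pi*θ/2)/(125*pi**3); evaluating from 0 to 2: ∫_{0}^{2} (θ**2 - 2*θ) sin(5*pi*θ/2) dθ = (-16/(125*pi**3)) - (16/(125*pi**3)) = -32/(125*pi**3).
Hence b_5 = -32/(125*pi**3).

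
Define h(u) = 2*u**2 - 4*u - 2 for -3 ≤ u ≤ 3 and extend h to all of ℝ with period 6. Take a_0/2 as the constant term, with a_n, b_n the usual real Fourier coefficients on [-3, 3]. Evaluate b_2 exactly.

12/pi

b_2 = 1/3 ∫_{-3}^{3} h(u) sin(2*pi*u/3) du.
Integrating by parts twice (tabular method), an antiderivative of (2*u**2 - 4*u - 2) sin(2*pi*u/3) is -3*u**2*cos(2*pi*u/3)/pi + 9*u*sin(2*pi*u/3)/pi**2 + 6*u*cos(2*pi*u/3)/pi - 9*sin(2*pi*u/3)/pi**2 + 27*cos(2*pi*u/3)/(2*pi**3) + 3*cos(2*pi*u/3)/pi; evaluating from -3 to 3: ∫_{-3}^{3} (2*u**2 - 4*u - 2) sin(2*pi*u/3) du = (-6/pi + 27/(2*pi**3)) - (-42/pi + 27/(2*pi**3)) = 36/pi.
Hence b_2 = (1/3)·(36/pi) = 12/pi.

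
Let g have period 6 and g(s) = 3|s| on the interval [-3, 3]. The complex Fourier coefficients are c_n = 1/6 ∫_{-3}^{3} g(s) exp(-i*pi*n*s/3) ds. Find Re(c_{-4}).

0

Since g is real-valued, Re(c_{-4}) = 1/6 ∫_{-3}^{3} g(s) cos(-4*pi*s/3) ds = a_{4}/2.
g is even and cos(-4*pi*s/3) is even, so the integrand is even: ∫_{-3}^{3} g(s) cos(-4*pi*s/3) ds = 2∫_0^{3} g(s) cos(-4*pi*s/3) ds.
Integrating by parts (boundary term plus one more integral), an antiderivative of (3*s) cos(-4*pi*s/3) is 9*s*sin(4*pi*s/3)/(4*pi) + 27*cos(4*pi*s/3)/(16*pi**2); evaluating from 0 to 3: ∫_{0}^{3} (3*s) cos(-4*pi*s/3) ds = (27/(16*pi**2)) - (27/(16*pi**2)) = 0.
So ∫_{-3}^{3} g(s) cos(-4*pi*s/3) ds = 0.
Hence Re(c_{-4}) = (1/6)·(0) = 0.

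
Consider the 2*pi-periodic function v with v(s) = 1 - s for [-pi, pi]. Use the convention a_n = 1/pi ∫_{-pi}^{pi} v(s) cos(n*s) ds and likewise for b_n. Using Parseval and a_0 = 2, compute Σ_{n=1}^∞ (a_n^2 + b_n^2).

2*pi**2/3

Parseval: a_0^2/2 + Σ_{n≥1} (a_n^2+b_n^2) = 1/pi ∫_{-pi}^{pi} v(s)^2 ds = 2 + 2*pi**2/3.
Subtract a_0^2/2 = 2: Σ (a_n^2+b_n^2) = 2*pi**2/3.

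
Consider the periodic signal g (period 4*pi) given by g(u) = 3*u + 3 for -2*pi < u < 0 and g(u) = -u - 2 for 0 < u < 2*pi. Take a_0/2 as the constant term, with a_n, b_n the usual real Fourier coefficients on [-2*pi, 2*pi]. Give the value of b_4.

b_4 = (1/(2*pi)) ∫_{-2*pi}^{2*pi} g(u) sin(2*u) du.
Split the integral at the breakpoints.
Integrating by parts (boundary term plus one more integral), an antiderivative of (3*u + 3) sin(2*u) is -3*u*cos(2*u)/2 + 3*sin(2*u)/4 - 3*cos(2*u)/2; evaluating from -2*pi to 0: ∫_{-2*pi}^{0} (3*u + 3) sin(2*u) du = (-3/2) - (-3/2 + 3*pi) = -3*pi.
Integrating by parts (boundary term plus one more integral), an antiderivative of (-u - 2) sin(2*u) is u*cos(2*u)/2 - sin(2*u)/4 + cos(2*u); evaluating from 0 to 2*pi: ∫_{0}^{2*pi} (-u - 2) sin(2*u) du = (1 + pi) - (1) = pi.
Summing the pieces and multiplying by (1/(2*pi)) gives b_4 = -1.

-1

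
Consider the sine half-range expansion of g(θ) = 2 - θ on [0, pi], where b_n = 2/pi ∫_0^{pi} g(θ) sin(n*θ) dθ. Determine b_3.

2*(4 - pi)/(3*pi)

b_3 = 2/pi ∫_0^{pi} (2 - θ) sin(3*θ) dθ.
Integrating by parts (boundary term plus one more integral), an antiderivative of (2 - θ) sin(3*θ) is θ*cos(3*θ)/3 - sin(3*θ)/9 - 2*cos(3*θ)/3; evaluating from 0 to pi: ∫_{0}^{pi} (2 - θ) sin(3*θ) dθ = (2/3 - pi/3) - (-2/3) = 4/3 - pi/3.
Hence b_3 = (2/pi)·(4/3 - pi/3) = 2*(4 - pi)/(3*pi).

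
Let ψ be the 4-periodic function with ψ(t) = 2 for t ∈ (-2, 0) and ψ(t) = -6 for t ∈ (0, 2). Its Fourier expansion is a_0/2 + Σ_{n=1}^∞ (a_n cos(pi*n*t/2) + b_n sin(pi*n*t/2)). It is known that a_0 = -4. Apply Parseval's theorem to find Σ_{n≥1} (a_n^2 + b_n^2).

Parseval: a_0^2/2 + Σ_{n≥1} (a_n^2+b_n^2) = 1/2 ∫_{-2}^{2} ψ(t)^2 dt = 40.
Subtract a_0^2/2 = 8: Σ (a_n^2+b_n^2) = 32.

32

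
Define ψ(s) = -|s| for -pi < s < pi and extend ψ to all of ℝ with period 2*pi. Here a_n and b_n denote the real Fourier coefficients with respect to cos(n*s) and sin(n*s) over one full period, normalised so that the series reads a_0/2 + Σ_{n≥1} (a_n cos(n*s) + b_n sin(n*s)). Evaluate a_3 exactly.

4/(9*pi)

a_3 = 1/pi ∫_{-pi}^{pi} ψ(s) cos(3*s) ds.
ψ is even and cos(3*s) is even, so the integrand is even and a_3 = 2/pi ∫_0^{pi} ψ(s) cos(3*s) ds.
Integrating by parts (boundary term plus one more integral), an antiderivative of (-s) cos(3*s) is -s*sin(3*s)/3 - cos(3*s)/9; evaluating from 0 to pi: ∫_{0}^{pi} (-s) cos(3*s) ds = (1/9) - (-1/9) = 2/9.
Hence a_3 = (2/pi)·(2/9) = 4/(9*pi).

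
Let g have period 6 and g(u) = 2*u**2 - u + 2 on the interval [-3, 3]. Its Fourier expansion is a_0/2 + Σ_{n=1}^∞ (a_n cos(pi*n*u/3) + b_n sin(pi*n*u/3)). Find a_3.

a_3 = 1/3 ∫_{-3}^{3} g(u) cos(pi*u) du.
Integrating by parts twice (tabular method), an antiderivative of (2*u**2 - u + 2) cos(pi*u) is 2*u**2*sin(pi*u)/pi - u*sin(pi*u)/pi + 4*u*cos(pi*u)/pi**2 - 4*sin(pi*u)/pi**3 + 2*sin(pi*u)/pi - cos(pi*u)/pi**2; evaluating from -3 to 3: ∫_{-3}^{3} (2*u**2 - u + 2) cos(pi*u) du = (-11/pi**2) - (13/pi**2) = -24/pi**2.
Hence a_3 = (1/3)·(-24/pi**2) = -8/pi**2.

-8/pi**2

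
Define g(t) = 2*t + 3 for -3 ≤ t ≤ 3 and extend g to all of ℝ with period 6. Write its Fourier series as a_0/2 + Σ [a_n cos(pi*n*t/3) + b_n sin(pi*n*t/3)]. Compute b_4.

b_4 = 1/3 ∫_{-3}^{3} g(t) sin(4*pi*t/3) dt.
Integrating by parts (boundary term plus one more integral), an antiderivative of (2*t + 3) sin(4*pi*t/3) is -3*t*cos(4*pi*t/3)/(2*pi) + 9*sin(4*pi*t/3)/(8*pi**2) - 9*cos(4*pi*t/3)/(4*pi); evaluating from -3 to 3: ∫_{-3}^{3} (2*t + 3) sin(4*pi*t/3) dt = (-27/(4*pi)) - (9/(4*pi)) = -9/pi.
Hence b_4 = (1/3)·(-9/pi) = -3/pi.

-3/pi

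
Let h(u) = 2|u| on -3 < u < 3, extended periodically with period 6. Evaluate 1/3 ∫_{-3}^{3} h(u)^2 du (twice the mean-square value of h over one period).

24

1/3 ∫_{-3}^{3} h(u)^2 du = 1/3 · (72) = 24.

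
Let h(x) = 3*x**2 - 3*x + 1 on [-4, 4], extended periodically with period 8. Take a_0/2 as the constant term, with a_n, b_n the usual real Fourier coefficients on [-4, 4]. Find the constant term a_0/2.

a_0 = 1/4 ∫_{-4}^{4} h(x) dx = 1/4 · (136) = 34.
So the constant term a_0/2 = 17.

17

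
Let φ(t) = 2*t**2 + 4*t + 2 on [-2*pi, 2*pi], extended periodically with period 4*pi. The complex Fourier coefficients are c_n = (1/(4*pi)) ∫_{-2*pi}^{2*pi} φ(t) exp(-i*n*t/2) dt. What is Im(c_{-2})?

-4

Since φ is real-valued, Im(c_{-2}) = -(1/(4*pi)) ∫_{-2*pi}^{2*pi} φ(t) sin(-t) dt = b_{2}/2.
Integrating by parts twice (tabular method), an antiderivative of (2*t**2 + 4*t + 2) sin(-t) is 2*t**2*cos(t) - 4*t*sin(t) + 4*t*cos(t) - 4*sin(t) - 2*cos(t); evaluating from -2*pi to 2*pi: ∫_{-2*pi}^{2*pi} (2*t**2 + 4*t + 2) sin(-t) dt = (-2 + 8*pi + 8*pi**2) - (-8*pi - 2 + 8*pi**2) = 16*pi.
Hence Im(c_{-2}) = (-1/(4*pi))·(16*pi) = -4.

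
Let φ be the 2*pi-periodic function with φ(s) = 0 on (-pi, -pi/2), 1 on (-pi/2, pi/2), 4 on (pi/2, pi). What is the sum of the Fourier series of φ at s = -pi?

2

At s = -pi the one-sided limits are φ(-pi^-) = 4 and φ(-pi^+) = 0.
By Dirichlet's theorem the series converges to their average, [(4) + (0)]/2 = 2.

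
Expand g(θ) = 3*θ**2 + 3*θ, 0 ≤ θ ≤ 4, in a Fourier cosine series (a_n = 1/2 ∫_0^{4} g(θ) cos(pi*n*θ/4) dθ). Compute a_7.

a_7 = 1/2 ∫_0^{4} (3*θ**2 + 3*θ) cos(7*pi*θ/4) dθ.
Integrating by parts twice (tabular method), an antiderivative of (3*θ**2 + 3*θ) cos(7*pi*θ/4) is 12*θ**2*sin(7*pi*θ/4)/(7*pi) + 12*θ*sin(7*pi*θ/4)/(7*pi) + 96*θ*cos(7*pi*θ/4)/(49*pi**2) - 384*sin(7*pi*θ/4)/(343*pi**3) + 48*cos(7*pi*θ/4)/(49*pi**2); evaluating from 0 to 4: ∫_{0}^{4} (3*θ**2 + 3*θ) cos(7*pi*θ/4) dθ = (-432/(49*pi**2)) - (48/(49*pi**2)) = -480/(49*pi**2).
Hence a_7 = (1/2)·(-480/(49*pi**2)) = -240/(49*pi**2).

-240/(49*pi**2)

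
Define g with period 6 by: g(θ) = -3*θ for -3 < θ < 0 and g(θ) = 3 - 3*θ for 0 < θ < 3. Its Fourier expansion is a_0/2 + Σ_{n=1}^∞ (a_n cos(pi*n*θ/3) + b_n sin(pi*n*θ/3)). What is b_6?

3/pi

b_6 = 1/3 ∫_{-3}^{3} g(θ) sin(2*pi*θ) dθ.
Split the integral at the breakpoints.
Integrating by parts (boundary term plus one more integral), an antiderivative of (-3*θ) sin(2*pi*θ) is 3*θ*cos(2*pi*θ)/(2*pi) - 3*sin(2*pi*θ)/(4*pi**2); evaluating from -3 to 0: ∫_{-3}^{0} (-3*θ) sin(2*pi*θ) dθ = (0) - (-9/(2*pi)) = 9/(2*pi).
Integrating by parts (boundary term plus one more integral), an antiderivative of (3 - 3*θ) sin(2*pi*θ) is 3*θ*cos(2*pi*θ)/(2*pi) - 3*sin(2*pi*θ)/(4*pi**2) - 3*cos(2*pi*θ)/(2*pi); evaluating from 0 to 3: ∫_{0}^{3} (3 - 3*θ) sin(2*pi*θ) dθ = (3/pi) - (-3/(2*pi)) = 9/(2*pi).
Summing the pieces and multiplying by (1/3) gives b_6 = 3/pi.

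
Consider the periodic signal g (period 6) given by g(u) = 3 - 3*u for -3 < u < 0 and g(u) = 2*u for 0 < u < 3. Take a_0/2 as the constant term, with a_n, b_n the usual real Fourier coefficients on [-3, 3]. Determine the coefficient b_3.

b_3 = 1/3 ∫_{-3}^{3} g(u) sin(pi*u) du.
Split the integral at the breakpoints.
Integrating by parts (boundary term plus one more integral), an antiderivative of (3 - 3*u) sin(pi*u) is 3*u*cos(pi*u)/pi - 3*sin(pi*u)/pi**2 - 3*cos(pi*u)/pi; evaluating from -3 to 0: ∫_{-3}^{0} (3 - 3*u) sin(pi*u) du = (-3/pi) - (12/pi) = -15/pi.
Integrating by parts (boundary term plus one more integral), an antiderivative of (2*u) sin(pi*u) is -2*u*cos(pi*u)/pi + 2*sin(pi*u)/pi**2; evaluating from 0 to 3: ∫_{0}^{3} (2*u) sin(pi*u) du = (6/pi) - (0) = 6/pi.
Summing the pieces and multiplying by (1/3) gives b_3 = -3/pi.

-3/pi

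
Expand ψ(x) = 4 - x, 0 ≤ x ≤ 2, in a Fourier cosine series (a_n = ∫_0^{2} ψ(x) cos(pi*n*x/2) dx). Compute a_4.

a_4 = ∫_0^{2} (4 - x) cos(2*pi*x) dx.
Integrating by parts (boundary term plus one more integral), an antiderivative of (4 - x) cos(2*pi*x) is -x*sin(2*pi*x)/(2*pi) + 2*sin(2*pi*x)/pi - cos(2*pi*x)/(4*pi**2); evaluating from 0 to 2: ∫_{0}^{2} (4 - x) cos(2*pi*x) dx = (-1/(4*pi**2)) - (-1/(4*pi**2)) = 0.
Hence a_4 = 0.

0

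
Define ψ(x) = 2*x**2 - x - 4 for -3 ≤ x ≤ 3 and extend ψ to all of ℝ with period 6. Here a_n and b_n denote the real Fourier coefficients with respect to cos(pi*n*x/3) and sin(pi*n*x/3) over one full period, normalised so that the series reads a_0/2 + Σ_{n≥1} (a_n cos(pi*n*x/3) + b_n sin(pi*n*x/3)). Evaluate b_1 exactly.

b_1 = 1/3 ∫_{-3}^{3} ψ(x) sin(pi*x/3) dx.
Integrating by parts twice (tabular method), an antiderivative of (2*x**2 - x - 4) sin(pi*x/3) is -6*x**2*cos(pi*x/3)/pi + 36*x*sin(pi*x/3)/pi**2 + 3*x*cos(pi*x/3)/pi - 9*sin(pi*x/3)/pi**2 + 108*cos(pi*x/3)/pi**3 + 12*cos(pi*x/3)/pi; evaluating from -3 to 3: ∫_{-3}^{3} (2*x**2 - x - 4) sin(pi*x/3) dx = (-108/pi**3 + 33/pi) - (-108/pi**3 + 51/pi) = -18/pi.
Hence b_1 = (1/3)·(-18/pi) = -6/pi.

-6/pi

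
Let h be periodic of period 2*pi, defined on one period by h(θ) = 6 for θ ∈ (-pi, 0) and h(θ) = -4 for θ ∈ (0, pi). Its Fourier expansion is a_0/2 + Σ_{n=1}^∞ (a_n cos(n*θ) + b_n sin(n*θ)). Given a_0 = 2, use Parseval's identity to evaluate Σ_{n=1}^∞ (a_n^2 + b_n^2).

50

Parseval: a_0^2/2 + Σ_{n≥1} (a_n^2+b_n^2) = 1/pi ∫_{-pi}^{pi} h(θ)^2 dθ = 52.
Subtract a_0^2/2 = 2: Σ (a_n^2+b_n^2) = 50.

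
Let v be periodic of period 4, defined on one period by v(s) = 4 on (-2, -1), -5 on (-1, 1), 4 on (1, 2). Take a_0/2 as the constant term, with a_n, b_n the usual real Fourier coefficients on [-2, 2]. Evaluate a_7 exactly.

18/(7*pi)

a_7 = 1/2 ∫_{-2}^{2} v(s) cos(7*pi*s/2) ds.
v is even and cos(7*pi*s/2) is even, so the integrand is even and a_7 = ∫_0^{2} v(s) cos(7*pi*s/2) ds.
Split the integral at the breakpoints.
Directly, an antiderivative of (-5) cos(7*pi*s/2) is -10*sin(7*pi*s/2)/(7*pi); evaluating from 0 to 1: ∫_{0}^{1} (-5) cos(7*pi*s/2) ds = (10/(7*pi)) - (0) = 10/(7*pi).
Directly, an antiderivative of (4) cos(7*pi*s/2) is 8*sin(7*pi*s/2)/(7*pi); evaluating from 1 to 2: ∫_{1}^{2} (4) cos(7*pi*s/2) ds = (0) - (-8/(7*pi)) = 8/(7*pi).
Summing the pieces gives a_7 = 18/(7*pi).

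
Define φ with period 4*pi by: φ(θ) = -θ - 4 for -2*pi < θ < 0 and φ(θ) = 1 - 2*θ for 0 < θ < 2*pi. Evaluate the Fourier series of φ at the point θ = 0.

At θ = 0 the one-sided limits are φ(0^-) = -4 and φ(0^+) = 1.
By Dirichlet's theorem the series converges to their average, [(-4) + (1)]/2 = -3/2.

-3/2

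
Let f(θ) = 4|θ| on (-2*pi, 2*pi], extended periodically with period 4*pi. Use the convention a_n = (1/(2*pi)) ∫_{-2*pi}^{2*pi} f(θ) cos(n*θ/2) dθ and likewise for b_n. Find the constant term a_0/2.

4*pi

a_0 = (1/(2*pi)) ∫_{-2*pi}^{2*pi} f(θ) dθ = (1/(2*pi)) · (16*pi**2) = 8*pi.
So the constant term a_0/2 = 4*pi.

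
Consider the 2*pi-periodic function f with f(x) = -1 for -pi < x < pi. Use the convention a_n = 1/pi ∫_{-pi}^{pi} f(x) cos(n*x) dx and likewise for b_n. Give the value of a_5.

a_5 = 1/pi ∫_{-pi}^{pi} f(x) cos(5*x) dx.
f is even and cos(5*x) is even, so the integrand is even and a_5 = 2/pi ∫_0^{pi} f(x) cos(5*x) dx.
Directly, an antiderivative of (-1) cos(5*x) is -sin(5*x)/5; evaluating from 0 to pi: ∫_{0}^{pi} (-1) cos(5*x) dx = (0) - (0) = 0.
Hence a_5 = (2/pi)·(0) = 0.

0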